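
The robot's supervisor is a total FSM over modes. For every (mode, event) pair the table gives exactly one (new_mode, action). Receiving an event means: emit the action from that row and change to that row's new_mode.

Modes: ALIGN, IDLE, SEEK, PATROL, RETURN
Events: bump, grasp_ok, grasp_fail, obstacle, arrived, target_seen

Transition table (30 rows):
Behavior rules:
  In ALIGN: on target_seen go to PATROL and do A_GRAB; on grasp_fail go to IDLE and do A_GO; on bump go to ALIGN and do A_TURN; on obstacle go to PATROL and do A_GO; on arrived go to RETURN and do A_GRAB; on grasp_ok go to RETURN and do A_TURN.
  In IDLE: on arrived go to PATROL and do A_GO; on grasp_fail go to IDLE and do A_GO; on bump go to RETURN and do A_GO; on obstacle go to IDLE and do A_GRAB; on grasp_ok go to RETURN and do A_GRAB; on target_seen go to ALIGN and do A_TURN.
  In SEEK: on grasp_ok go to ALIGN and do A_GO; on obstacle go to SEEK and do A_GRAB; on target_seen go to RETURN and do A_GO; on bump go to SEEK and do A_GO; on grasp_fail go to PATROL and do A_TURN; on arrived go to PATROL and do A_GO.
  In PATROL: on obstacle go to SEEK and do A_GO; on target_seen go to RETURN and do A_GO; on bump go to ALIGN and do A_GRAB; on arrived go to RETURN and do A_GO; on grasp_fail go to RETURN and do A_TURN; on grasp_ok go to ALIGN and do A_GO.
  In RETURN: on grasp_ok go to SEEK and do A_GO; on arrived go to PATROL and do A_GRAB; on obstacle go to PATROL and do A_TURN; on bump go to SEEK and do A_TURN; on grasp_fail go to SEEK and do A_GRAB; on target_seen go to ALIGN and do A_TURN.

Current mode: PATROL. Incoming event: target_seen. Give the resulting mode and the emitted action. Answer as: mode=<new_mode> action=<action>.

current mode = PATROL; filter table to that mode:
  (PATROL, obstacle) → (SEEK, A_GO)
  (PATROL, target_seen) → (RETURN, A_GO)  ← event matches
  (PATROL, bump) → (ALIGN, A_GRAB)
  (PATROL, arrived) → (RETURN, A_GO)
  (PATROL, grasp_fail) → (RETURN, A_TURN)
  (PATROL, grasp_ok) → (ALIGN, A_GO)
event = target_seen selects (RETURN, A_GO)

mode=RETURN action=A_GO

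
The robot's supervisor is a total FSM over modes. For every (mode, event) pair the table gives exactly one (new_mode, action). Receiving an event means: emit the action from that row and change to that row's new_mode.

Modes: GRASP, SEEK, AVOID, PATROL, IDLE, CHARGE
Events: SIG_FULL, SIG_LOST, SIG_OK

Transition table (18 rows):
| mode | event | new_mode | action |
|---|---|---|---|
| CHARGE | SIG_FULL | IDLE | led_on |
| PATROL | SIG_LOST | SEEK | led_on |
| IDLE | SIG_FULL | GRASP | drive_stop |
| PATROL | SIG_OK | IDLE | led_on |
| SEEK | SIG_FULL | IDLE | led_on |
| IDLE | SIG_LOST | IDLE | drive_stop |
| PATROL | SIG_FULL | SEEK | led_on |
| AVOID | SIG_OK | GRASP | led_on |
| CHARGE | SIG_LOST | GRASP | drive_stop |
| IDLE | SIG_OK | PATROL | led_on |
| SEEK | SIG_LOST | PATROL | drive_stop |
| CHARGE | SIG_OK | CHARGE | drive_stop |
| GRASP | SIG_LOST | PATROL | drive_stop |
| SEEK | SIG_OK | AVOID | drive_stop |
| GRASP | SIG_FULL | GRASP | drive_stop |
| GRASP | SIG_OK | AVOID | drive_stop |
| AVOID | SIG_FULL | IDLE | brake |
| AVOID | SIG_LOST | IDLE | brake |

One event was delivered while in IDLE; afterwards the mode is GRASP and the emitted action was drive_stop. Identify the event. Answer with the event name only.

SIG_FULL

try SIG_FULL: (IDLE, SIG_FULL) → (GRASP, drive_stop)  ← matches
try SIG_LOST: (IDLE, SIG_LOST) → (IDLE, drive_stop)
try SIG_OK: (IDLE, SIG_OK) → (PATROL, led_on)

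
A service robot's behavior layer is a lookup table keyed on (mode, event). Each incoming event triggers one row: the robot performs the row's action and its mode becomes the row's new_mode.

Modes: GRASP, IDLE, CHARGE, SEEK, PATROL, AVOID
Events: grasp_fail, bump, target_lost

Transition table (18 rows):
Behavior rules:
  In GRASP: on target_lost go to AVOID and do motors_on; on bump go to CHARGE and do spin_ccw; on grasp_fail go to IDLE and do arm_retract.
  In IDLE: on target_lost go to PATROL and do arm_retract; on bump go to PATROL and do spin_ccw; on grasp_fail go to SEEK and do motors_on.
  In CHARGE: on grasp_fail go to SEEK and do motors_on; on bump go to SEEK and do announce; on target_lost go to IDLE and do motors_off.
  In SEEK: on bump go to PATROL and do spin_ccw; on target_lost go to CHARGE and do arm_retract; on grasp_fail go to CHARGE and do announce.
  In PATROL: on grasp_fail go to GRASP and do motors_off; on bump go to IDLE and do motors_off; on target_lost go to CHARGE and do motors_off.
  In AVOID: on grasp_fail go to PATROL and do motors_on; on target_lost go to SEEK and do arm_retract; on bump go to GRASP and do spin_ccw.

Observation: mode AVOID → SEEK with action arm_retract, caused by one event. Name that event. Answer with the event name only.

target_lost

try grasp_fail: (AVOID, grasp_fail) → (PATROL, motors_on)
try bump: (AVOID, bump) → (GRASP, spin_ccw)
try target_lost: (AVOID, target_lost) → (SEEK, arm_retract)  ← matches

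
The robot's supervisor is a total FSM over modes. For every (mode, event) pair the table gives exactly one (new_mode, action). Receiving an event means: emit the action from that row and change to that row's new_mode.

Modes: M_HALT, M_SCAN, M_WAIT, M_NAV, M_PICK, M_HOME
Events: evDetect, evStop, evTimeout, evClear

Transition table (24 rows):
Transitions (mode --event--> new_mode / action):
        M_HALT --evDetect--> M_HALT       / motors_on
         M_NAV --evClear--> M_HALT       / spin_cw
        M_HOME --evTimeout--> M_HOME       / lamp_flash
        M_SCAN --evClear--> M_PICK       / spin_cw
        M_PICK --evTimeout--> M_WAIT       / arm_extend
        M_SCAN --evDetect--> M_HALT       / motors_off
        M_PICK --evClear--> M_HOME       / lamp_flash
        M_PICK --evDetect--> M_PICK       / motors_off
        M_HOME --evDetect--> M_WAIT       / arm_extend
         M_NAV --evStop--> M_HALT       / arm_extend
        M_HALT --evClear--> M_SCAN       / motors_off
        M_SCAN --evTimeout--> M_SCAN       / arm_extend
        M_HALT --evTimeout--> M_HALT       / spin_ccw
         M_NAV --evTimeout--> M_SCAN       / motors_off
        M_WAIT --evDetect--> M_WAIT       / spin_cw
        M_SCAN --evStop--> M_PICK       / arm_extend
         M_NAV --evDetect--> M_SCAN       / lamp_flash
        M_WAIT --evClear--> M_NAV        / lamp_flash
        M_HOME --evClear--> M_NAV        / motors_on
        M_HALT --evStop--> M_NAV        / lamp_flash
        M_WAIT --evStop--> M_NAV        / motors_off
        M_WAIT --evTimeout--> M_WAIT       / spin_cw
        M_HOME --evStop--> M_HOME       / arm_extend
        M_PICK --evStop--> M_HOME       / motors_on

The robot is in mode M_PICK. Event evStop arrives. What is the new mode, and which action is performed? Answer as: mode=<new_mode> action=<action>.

mode=M_HOME action=motors_on

current mode = M_PICK; filter table to that mode:
  (M_PICK, evTimeout) → (M_WAIT, arm_extend)
  (M_PICK, evClear) → (M_HOME, lamp_flash)
  (M_PICK, evDetect) → (M_PICK, motors_off)
  (M_PICK, evStop) → (M_HOME, motors_on)  ← event matches
event = evStop selects (M_HOME, motors_on)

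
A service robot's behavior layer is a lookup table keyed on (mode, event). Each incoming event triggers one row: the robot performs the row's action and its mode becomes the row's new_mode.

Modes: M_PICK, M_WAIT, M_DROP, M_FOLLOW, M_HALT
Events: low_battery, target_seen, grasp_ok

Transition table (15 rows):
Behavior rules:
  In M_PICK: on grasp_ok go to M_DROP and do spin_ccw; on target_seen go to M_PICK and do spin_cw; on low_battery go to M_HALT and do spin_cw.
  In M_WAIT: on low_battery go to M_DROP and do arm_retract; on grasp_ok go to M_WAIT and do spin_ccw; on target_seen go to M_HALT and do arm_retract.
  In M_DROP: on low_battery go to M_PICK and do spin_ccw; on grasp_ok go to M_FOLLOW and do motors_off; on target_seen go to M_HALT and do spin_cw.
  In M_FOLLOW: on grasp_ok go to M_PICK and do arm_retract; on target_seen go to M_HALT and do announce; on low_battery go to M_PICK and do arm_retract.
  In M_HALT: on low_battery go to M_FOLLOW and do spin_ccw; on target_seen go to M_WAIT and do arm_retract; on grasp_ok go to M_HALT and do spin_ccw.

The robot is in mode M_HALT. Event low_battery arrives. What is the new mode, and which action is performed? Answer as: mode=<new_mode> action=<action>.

current mode = M_HALT; filter table to that mode:
  (M_HALT, low_battery) → (M_FOLLOW, spin_ccw)  ← event matches
  (M_HALT, target_seen) → (M_WAIT, arm_retract)
  (M_HALT, grasp_ok) → (M_HALT, spin_ccw)
event = low_battery selects (M_FOLLOW, spin_ccw)

mode=M_FOLLOW action=spin_ccw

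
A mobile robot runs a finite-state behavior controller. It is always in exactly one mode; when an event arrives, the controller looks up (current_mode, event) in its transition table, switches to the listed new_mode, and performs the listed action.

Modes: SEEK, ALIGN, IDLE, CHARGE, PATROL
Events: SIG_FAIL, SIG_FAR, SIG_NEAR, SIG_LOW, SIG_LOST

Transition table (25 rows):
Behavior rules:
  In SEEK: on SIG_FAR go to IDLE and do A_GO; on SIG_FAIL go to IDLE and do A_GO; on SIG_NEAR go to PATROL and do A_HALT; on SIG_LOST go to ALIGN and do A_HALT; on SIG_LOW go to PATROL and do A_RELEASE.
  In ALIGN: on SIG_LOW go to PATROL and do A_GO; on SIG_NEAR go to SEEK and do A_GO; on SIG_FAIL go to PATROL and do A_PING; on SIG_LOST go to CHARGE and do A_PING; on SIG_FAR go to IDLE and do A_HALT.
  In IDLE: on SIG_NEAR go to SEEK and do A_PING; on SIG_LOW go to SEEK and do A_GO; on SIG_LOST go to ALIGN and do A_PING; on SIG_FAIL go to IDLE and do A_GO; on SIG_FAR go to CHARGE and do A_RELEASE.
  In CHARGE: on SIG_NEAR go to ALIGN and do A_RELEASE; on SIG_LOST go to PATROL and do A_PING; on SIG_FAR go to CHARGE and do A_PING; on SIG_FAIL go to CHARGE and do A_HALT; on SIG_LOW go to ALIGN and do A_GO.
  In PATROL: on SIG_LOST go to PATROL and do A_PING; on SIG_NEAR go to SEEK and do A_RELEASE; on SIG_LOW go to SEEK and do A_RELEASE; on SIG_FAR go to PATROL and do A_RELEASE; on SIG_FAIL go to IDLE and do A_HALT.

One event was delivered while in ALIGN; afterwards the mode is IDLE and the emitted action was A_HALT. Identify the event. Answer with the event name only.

try SIG_FAIL: (ALIGN, SIG_FAIL) → (PATROL, A_PING)
try SIG_FAR: (ALIGN, SIG_FAR) → (IDLE, A_HALT)  ← matches
try SIG_NEAR: (ALIGN, SIG_NEAR) → (SEEK, A_GO)
try SIG_LOW: (ALIGN, SIG_LOW) → (PATROL, A_GO)
try SIG_LOST: (ALIGN, SIG_LOST) → (CHARGE, A_PING)

SIG_FAR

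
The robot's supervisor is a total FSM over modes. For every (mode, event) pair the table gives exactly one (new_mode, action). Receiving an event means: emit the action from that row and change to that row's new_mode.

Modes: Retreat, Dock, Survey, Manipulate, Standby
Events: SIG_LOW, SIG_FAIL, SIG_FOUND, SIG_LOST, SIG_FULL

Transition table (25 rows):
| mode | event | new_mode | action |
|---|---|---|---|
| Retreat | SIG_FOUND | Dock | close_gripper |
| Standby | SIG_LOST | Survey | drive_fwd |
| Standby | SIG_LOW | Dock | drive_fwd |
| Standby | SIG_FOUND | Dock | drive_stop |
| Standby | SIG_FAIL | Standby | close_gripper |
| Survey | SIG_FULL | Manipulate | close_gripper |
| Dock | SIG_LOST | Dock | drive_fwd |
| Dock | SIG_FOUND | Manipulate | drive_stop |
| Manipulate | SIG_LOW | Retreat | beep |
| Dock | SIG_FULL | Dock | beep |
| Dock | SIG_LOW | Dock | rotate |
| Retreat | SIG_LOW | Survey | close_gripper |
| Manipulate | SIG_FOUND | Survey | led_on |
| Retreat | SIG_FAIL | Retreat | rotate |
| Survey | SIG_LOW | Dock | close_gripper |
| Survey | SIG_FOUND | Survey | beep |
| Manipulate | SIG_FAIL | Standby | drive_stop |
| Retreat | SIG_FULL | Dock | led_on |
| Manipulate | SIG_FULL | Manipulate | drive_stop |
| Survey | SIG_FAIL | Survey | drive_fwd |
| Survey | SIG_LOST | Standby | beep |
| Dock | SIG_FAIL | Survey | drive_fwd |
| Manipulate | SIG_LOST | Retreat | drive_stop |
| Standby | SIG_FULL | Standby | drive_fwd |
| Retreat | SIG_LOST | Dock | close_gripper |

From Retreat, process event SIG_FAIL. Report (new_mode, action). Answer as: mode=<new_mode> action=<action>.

current mode = Retreat; filter table to that mode:
  (Retreat, SIG_FOUND) → (Dock, close_gripper)
  (Retreat, SIG_LOW) → (Survey, close_gripper)
  (Retreat, SIG_FAIL) → (Retreat, rotate)  ← event matches
  (Retreat, SIG_FULL) → (Dock, led_on)
  (Retreat, SIG_LOST) → (Dock, close_gripper)
event = SIG_FAIL selects (Retreat, rotate)

mode=Retreat action=rotate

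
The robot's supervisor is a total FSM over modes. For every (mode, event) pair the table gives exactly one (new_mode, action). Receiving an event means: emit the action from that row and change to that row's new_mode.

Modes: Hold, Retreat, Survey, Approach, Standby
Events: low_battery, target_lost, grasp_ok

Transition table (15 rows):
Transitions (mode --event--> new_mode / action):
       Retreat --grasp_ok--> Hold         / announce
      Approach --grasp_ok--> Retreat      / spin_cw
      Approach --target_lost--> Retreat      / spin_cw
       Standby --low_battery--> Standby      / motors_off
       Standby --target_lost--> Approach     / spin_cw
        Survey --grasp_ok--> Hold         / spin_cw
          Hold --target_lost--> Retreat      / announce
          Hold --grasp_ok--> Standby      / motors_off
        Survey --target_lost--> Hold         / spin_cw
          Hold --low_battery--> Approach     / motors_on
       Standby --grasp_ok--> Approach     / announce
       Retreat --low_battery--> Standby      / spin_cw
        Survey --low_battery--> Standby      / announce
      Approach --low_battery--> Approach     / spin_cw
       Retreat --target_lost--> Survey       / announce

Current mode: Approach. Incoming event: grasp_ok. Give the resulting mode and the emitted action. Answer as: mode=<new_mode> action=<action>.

current mode = Approach; filter table to that mode:
  (Approach, grasp_ok) → (Retreat, spin_cw)  ← event matches
  (Approach, target_lost) → (Retreat, spin_cw)
  (Approach, low_battery) → (Approach, spin_cw)
event = grasp_ok selects (Retreat, spin_cw)

mode=Retreat action=spin_cw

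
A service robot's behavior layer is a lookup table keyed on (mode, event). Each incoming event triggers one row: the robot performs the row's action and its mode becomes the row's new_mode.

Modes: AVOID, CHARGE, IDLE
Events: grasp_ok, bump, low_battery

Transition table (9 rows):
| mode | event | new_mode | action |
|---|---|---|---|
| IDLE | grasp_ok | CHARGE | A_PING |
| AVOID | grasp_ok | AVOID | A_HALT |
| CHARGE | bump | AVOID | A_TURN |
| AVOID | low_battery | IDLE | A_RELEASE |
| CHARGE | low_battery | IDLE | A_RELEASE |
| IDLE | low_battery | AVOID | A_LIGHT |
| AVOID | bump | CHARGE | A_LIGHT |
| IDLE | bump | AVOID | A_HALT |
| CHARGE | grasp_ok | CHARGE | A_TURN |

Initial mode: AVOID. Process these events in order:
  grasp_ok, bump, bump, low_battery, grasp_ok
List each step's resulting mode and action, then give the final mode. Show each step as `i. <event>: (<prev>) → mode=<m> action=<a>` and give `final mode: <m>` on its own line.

1. grasp_ok: (AVOID) → mode=AVOID action=A_HALT
2. bump: (AVOID) → mode=CHARGE action=A_LIGHT
3. bump: (CHARGE) → mode=AVOID action=A_TURN
4. low_battery: (AVOID) → mode=IDLE action=A_RELEASE
5. grasp_ok: (IDLE) → mode=CHARGE action=A_PING

final mode: CHARGE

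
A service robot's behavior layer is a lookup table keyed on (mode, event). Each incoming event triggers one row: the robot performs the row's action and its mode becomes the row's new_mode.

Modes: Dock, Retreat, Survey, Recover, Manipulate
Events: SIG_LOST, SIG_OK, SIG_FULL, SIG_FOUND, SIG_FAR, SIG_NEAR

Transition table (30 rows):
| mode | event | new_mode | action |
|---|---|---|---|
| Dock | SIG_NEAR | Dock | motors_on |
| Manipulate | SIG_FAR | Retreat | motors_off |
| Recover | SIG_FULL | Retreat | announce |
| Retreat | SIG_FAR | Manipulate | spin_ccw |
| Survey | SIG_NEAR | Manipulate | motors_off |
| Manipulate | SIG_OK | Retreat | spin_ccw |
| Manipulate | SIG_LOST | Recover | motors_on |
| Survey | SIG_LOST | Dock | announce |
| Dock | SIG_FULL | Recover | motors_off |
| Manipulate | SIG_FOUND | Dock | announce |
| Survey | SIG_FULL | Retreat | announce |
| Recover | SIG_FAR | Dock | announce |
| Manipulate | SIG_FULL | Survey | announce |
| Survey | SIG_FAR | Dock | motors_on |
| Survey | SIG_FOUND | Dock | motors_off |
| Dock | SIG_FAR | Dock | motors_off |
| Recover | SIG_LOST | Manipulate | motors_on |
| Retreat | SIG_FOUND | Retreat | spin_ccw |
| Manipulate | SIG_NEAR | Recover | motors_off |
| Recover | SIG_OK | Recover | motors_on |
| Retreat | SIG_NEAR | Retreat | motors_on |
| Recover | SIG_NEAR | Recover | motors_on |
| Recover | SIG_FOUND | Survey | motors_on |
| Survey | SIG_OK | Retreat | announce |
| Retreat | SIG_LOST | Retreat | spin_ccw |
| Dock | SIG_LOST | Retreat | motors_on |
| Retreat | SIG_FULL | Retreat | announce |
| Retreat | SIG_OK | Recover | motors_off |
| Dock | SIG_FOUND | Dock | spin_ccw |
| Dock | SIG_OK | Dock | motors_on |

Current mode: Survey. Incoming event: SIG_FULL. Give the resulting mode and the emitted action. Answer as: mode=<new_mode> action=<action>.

current mode = Survey; filter table to that mode:
  (Survey, SIG_NEAR) → (Manipulate, motors_off)
  (Survey, SIG_LOST) → (Dock, announce)
  (Survey, SIG_FULL) → (Retreat, announce)  ← event matches
  (Survey, SIG_FAR) → (Dock, motors_on)
  (Survey, SIG_FOUND) → (Dock, motors_off)
  (Survey, SIG_OK) → (Retreat, announce)
event = SIG_FULL selects (Retreat, announce)

mode=Retreat action=announce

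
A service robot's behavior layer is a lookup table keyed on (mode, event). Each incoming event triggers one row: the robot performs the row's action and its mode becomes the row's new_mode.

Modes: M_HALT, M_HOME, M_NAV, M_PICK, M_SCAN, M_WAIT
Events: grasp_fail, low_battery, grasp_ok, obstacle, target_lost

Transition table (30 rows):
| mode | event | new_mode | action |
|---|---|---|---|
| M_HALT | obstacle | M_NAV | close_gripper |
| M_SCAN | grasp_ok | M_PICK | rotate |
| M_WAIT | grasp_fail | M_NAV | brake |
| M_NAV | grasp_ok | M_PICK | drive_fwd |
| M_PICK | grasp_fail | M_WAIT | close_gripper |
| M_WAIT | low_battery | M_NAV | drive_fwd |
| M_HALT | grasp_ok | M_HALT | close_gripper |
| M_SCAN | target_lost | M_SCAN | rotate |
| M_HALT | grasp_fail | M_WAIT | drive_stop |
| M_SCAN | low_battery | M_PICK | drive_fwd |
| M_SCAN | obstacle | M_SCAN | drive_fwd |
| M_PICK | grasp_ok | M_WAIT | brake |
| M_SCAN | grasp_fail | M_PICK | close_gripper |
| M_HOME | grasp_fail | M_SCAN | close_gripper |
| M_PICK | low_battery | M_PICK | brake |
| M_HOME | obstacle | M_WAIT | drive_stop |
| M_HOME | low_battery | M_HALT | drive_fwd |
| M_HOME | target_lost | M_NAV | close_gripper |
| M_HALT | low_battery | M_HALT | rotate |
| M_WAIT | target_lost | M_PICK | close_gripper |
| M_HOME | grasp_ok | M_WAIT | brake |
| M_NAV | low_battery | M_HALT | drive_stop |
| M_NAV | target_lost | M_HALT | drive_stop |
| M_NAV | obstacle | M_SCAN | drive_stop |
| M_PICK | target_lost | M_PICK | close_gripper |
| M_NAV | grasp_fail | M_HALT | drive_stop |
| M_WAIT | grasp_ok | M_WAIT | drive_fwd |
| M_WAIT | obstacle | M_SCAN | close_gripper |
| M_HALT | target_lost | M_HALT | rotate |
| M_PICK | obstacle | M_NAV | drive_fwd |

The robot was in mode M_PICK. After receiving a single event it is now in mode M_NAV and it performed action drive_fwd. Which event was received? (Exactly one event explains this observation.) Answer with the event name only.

obstacle

try grasp_fail: (M_PICK, grasp_fail) → (M_WAIT, close_gripper)
try low_battery: (M_PICK, low_battery) → (M_PICK, brake)
try grasp_ok: (M_PICK, grasp_ok) → (M_WAIT, brake)
try obstacle: (M_PICK, obstacle) → (M_NAV, drive_fwd)  ← matches
try target_lost: (M_PICK, target_lost) → (M_PICK, close_gripper)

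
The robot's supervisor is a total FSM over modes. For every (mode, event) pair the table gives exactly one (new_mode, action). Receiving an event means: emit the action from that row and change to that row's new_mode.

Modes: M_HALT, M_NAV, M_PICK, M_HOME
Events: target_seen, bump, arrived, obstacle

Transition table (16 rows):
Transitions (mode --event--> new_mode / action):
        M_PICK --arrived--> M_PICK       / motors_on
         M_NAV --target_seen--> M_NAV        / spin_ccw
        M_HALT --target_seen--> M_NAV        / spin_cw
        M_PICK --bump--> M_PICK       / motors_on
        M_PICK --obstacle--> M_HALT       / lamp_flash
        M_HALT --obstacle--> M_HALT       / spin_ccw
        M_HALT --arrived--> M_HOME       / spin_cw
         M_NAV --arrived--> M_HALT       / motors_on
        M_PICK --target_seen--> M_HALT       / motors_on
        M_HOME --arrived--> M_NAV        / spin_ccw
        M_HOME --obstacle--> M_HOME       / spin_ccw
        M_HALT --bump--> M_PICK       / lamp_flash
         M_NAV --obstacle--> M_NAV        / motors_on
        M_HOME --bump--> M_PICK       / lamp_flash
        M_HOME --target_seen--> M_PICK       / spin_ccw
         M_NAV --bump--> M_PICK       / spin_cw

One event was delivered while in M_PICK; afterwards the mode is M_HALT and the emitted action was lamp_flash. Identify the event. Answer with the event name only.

try target_seen: (M_PICK, target_seen) → (M_HALT, motors_on)
try bump: (M_PICK, bump) → (M_PICK, motors_on)
try arrived: (M_PICK, arrived) → (M_PICK, motors_on)
try obstacle: (M_PICK, obstacle) → (M_HALT, lamp_flash)  ← matches

obstacle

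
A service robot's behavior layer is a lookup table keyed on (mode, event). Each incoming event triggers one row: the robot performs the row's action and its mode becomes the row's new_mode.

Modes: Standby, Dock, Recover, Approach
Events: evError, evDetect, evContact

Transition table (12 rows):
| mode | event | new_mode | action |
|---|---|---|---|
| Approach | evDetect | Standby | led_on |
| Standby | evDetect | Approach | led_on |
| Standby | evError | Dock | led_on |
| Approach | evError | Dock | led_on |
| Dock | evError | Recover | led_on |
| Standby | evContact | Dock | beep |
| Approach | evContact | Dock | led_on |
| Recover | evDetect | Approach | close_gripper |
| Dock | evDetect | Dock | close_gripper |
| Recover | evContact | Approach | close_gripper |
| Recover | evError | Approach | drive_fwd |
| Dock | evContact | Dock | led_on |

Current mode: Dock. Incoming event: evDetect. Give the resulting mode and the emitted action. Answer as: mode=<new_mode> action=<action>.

mode=Dock action=close_gripper

current mode = Dock; filter table to that mode:
  (Dock, evError) → (Recover, led_on)
  (Dock, evDetect) → (Dock, close_gripper)  ← event matches
  (Dock, evContact) → (Dock, led_on)
event = evDetect selects (Dock, close_gripper)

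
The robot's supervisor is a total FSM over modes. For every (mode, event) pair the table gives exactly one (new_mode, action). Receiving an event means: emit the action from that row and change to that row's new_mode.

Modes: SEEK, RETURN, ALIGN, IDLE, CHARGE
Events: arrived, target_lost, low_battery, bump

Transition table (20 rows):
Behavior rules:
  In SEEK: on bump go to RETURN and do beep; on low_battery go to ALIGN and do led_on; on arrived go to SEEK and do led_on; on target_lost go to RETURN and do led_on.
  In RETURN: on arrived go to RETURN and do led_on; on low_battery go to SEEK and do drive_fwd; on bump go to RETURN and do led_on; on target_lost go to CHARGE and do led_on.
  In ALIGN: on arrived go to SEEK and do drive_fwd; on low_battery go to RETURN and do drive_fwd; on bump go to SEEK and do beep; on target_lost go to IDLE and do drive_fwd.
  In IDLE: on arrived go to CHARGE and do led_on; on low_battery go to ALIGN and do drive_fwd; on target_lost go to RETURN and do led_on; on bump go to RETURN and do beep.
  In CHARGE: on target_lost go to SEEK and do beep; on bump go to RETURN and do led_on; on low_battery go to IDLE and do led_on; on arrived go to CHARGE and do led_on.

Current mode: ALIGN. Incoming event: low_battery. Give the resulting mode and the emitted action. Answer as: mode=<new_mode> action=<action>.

mode=RETURN action=drive_fwd

current mode = ALIGN; filter table to that mode:
  (ALIGN, arrived) → (SEEK, drive_fwd)
  (ALIGN, low_battery) → (RETURN, drive_fwd)  ← event matches
  (ALIGN, bump) → (SEEK, beep)
  (ALIGN, target_lost) → (IDLE, drive_fwd)
event = low_battery selects (RETURN, drive_fwd)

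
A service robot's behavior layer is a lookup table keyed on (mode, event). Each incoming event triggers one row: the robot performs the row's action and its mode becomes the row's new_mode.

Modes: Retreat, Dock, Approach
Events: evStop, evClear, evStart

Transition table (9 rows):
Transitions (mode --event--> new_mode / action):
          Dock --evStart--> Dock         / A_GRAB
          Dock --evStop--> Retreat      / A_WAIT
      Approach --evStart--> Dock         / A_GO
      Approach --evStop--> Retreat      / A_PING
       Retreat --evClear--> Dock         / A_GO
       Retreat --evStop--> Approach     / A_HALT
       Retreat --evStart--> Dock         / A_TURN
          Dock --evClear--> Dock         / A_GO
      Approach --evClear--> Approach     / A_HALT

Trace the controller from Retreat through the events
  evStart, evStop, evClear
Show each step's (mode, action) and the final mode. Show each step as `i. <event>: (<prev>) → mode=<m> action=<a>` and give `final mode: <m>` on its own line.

final mode: Dock

1. evStart: (Retreat) → mode=Dock action=A_TURN
2. evStop: (Dock) → mode=Retreat action=A_WAIT
3. evClear: (Retreat) → mode=Dock action=A_GO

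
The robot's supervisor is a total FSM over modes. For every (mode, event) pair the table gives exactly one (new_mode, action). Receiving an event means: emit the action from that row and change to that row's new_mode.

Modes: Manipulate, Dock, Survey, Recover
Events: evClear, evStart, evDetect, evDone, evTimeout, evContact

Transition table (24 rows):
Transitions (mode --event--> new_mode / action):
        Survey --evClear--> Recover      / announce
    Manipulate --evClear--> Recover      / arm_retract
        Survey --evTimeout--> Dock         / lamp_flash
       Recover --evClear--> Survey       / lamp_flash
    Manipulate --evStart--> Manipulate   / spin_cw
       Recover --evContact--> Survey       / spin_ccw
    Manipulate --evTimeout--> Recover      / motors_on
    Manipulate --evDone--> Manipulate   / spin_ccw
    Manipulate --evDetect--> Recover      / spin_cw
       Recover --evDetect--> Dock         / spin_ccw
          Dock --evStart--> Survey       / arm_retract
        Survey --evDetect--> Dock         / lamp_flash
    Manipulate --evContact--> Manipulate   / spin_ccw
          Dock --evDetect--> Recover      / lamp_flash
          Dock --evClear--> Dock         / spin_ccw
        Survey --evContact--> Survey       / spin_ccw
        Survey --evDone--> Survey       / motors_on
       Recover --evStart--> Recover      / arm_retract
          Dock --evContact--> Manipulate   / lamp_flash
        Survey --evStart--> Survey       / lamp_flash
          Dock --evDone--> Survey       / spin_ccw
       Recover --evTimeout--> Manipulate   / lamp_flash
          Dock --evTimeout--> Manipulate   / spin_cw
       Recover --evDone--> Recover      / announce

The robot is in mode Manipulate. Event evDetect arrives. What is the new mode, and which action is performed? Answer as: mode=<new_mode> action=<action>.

mode=Recover action=spin_cw

current mode = Manipulate; filter table to that mode:
  (Manipulate, evClear) → (Recover, arm_retract)
  (Manipulate, evStart) → (Manipulate, spin_cw)
  (Manipulate, evTimeout) → (Recover, motors_on)
  (Manipulate, evDone) → (Manipulate, spin_ccw)
  (Manipulate, evDetect) → (Recover, spin_cw)  ← event matches
  (Manipulate, evContact) → (Manipulate, spin_ccw)
event = evDetect selects (Recover, spin_cw)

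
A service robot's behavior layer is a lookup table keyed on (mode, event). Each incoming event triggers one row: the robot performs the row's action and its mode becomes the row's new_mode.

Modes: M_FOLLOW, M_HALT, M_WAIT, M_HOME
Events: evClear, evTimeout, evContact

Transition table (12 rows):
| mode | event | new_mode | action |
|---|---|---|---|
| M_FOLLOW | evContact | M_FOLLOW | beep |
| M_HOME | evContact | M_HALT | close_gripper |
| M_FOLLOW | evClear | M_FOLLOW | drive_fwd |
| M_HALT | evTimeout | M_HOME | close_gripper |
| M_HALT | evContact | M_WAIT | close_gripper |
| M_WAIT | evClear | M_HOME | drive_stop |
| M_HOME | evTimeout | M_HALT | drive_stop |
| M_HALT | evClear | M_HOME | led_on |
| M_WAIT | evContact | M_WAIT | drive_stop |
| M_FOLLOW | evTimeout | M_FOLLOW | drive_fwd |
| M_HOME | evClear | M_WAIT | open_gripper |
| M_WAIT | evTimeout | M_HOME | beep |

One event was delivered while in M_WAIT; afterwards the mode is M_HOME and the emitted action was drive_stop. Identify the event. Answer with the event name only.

evClear

try evClear: (M_WAIT, evClear) → (M_HOME, drive_stop)  ← matches
try evTimeout: (M_WAIT, evTimeout) → (M_HOME, beep)
try evContact: (M_WAIT, evContact) → (M_WAIT, drive_stop)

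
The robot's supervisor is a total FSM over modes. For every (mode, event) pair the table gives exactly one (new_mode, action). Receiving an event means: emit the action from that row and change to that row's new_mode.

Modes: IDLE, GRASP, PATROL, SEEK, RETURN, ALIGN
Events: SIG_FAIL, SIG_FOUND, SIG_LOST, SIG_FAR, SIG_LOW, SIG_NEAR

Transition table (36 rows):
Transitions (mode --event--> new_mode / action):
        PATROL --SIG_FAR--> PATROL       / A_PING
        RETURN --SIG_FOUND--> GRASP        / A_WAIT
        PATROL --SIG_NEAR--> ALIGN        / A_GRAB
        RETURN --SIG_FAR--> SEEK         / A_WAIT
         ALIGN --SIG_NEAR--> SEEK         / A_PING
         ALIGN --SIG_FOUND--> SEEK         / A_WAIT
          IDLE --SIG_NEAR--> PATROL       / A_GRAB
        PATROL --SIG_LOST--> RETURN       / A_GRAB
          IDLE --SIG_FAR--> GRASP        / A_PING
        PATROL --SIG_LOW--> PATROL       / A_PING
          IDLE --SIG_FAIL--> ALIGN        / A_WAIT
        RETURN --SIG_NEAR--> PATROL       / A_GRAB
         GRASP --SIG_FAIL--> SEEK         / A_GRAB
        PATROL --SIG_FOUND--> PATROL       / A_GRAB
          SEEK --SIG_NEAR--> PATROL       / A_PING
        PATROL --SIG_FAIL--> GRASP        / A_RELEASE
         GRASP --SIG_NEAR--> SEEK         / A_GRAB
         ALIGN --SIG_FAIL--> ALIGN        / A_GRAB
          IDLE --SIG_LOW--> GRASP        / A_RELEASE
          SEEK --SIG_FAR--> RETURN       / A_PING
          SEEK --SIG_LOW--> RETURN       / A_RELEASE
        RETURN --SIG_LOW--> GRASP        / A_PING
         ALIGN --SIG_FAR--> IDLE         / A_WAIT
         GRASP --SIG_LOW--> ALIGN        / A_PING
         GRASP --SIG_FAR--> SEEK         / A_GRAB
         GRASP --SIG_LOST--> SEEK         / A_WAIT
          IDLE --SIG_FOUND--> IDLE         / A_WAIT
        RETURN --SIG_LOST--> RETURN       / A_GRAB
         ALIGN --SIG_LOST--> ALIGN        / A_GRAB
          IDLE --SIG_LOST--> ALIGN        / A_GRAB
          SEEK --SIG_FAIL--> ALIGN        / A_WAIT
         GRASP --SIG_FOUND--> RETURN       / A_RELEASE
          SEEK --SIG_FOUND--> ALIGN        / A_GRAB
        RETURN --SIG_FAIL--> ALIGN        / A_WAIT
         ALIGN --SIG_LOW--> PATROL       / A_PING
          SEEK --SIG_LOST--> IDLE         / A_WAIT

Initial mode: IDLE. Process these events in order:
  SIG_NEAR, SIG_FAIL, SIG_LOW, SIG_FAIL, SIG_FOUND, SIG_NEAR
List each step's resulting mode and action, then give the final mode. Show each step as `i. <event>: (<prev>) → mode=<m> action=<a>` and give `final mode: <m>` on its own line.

final mode: PATROL

1. SIG_NEAR: (IDLE) → mode=PATROL action=A_GRAB
2. SIG_FAIL: (PATROL) → mode=GRASP action=A_RELEASE
3. SIG_LOW: (GRASP) → mode=ALIGN action=A_PING
4. SIG_FAIL: (ALIGN) → mode=ALIGN action=A_GRAB
5. SIG_FOUND: (ALIGN) → mode=SEEK action=A_WAIT
6. SIG_NEAR: (SEEK) → mode=PATROL action=A_PING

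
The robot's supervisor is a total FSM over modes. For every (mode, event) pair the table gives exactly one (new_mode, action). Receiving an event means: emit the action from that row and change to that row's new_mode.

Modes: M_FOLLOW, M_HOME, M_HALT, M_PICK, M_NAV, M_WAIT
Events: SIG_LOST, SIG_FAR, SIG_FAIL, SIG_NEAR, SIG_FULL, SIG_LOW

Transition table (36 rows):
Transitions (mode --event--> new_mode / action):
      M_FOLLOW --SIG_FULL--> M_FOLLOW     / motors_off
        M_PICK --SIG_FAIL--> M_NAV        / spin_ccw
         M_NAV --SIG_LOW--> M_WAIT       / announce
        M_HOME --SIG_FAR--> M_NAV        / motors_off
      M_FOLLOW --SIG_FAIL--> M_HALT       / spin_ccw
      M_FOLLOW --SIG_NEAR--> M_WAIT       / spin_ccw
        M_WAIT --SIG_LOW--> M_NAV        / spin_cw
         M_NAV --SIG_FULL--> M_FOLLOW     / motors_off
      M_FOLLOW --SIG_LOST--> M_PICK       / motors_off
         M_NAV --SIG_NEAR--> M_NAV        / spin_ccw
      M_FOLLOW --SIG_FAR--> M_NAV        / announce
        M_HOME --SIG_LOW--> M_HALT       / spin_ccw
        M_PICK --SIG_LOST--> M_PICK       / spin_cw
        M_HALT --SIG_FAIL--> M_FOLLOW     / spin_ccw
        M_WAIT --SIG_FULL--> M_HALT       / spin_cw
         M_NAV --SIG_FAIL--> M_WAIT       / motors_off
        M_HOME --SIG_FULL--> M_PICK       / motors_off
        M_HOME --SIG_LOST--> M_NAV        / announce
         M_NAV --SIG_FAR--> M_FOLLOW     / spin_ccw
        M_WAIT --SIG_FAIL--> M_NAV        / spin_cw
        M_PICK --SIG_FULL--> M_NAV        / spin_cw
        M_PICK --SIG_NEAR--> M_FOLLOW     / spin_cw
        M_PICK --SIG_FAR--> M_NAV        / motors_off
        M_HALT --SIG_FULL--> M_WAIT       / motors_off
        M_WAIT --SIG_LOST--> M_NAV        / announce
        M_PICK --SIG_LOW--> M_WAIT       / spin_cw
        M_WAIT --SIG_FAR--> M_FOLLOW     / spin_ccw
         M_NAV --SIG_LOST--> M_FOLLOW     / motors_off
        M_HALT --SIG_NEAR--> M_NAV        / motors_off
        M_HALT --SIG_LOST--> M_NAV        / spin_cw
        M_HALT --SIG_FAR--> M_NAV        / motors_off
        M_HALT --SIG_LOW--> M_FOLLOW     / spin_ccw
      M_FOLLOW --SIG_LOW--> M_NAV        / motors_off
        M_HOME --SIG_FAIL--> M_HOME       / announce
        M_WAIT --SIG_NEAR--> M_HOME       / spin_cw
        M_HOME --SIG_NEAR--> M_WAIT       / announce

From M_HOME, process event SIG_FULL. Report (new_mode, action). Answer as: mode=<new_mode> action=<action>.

mode=M_PICK action=motors_off

current mode = M_HOME; filter table to that mode:
  (M_HOME, SIG_FAR) → (M_NAV, motors_off)
  (M_HOME, SIG_LOW) → (M_HALT, spin_ccw)
  (M_HOME, SIG_FULL) → (M_PICK, motors_off)  ← event matches
  (M_HOME, SIG_LOST) → (M_NAV, announce)
  (M_HOME, SIG_FAIL) → (M_HOME, announce)
  (M_HOME, SIG_NEAR) → (M_WAIT, announce)
event = SIG_FULL selects (M_PICK, motors_off)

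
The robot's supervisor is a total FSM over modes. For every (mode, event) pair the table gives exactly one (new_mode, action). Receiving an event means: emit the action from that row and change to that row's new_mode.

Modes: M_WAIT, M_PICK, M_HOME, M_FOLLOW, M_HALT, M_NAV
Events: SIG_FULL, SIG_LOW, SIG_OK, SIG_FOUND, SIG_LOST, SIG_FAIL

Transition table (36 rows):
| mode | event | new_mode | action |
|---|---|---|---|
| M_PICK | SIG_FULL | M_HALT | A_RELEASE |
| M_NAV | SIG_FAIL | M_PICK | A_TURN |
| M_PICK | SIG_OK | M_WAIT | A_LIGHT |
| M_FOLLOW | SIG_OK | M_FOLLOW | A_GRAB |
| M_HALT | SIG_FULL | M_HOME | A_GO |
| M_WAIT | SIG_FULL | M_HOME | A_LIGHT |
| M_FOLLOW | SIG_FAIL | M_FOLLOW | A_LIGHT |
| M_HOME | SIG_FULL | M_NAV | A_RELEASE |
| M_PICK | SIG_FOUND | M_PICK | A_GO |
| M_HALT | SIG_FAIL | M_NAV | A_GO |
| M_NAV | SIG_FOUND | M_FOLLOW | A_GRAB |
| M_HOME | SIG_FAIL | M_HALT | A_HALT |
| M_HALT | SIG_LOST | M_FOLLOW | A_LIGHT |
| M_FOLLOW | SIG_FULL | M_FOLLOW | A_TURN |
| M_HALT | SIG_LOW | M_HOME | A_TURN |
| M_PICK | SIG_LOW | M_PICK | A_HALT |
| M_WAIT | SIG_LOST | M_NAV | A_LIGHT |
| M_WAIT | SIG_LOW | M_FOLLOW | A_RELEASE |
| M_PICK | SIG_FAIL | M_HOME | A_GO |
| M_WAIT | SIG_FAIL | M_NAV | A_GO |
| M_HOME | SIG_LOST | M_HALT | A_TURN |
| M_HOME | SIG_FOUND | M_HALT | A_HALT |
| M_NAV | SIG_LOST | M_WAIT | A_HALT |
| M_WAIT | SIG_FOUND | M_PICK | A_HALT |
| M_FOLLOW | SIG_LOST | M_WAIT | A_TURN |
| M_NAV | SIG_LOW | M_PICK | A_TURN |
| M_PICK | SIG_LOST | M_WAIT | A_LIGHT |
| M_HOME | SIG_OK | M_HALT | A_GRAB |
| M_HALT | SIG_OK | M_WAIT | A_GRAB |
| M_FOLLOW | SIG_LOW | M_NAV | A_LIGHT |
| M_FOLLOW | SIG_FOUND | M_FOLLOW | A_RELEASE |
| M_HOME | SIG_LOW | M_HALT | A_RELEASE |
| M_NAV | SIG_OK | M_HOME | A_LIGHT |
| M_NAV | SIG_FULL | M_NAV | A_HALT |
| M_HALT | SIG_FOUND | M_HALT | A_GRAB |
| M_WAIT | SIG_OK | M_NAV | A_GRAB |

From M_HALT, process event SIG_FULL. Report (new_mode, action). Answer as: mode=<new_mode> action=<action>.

current mode = M_HALT; filter table to that mode:
  (M_HALT, SIG_FULL) → (M_HOME, A_GO)  ← event matches
  (M_HALT, SIG_FAIL) → (M_NAV, A_GO)
  (M_HALT, SIG_LOST) → (M_FOLLOW, A_LIGHT)
  (M_HALT, SIG_LOW) → (M_HOME, A_TURN)
  (M_HALT, SIG_OK) → (M_WAIT, A_GRAB)
  (M_HALT, SIG_FOUND) → (M_HALT, A_GRAB)
event = SIG_FULL selects (M_HOME, A_GO)

mode=M_HOME action=A_GO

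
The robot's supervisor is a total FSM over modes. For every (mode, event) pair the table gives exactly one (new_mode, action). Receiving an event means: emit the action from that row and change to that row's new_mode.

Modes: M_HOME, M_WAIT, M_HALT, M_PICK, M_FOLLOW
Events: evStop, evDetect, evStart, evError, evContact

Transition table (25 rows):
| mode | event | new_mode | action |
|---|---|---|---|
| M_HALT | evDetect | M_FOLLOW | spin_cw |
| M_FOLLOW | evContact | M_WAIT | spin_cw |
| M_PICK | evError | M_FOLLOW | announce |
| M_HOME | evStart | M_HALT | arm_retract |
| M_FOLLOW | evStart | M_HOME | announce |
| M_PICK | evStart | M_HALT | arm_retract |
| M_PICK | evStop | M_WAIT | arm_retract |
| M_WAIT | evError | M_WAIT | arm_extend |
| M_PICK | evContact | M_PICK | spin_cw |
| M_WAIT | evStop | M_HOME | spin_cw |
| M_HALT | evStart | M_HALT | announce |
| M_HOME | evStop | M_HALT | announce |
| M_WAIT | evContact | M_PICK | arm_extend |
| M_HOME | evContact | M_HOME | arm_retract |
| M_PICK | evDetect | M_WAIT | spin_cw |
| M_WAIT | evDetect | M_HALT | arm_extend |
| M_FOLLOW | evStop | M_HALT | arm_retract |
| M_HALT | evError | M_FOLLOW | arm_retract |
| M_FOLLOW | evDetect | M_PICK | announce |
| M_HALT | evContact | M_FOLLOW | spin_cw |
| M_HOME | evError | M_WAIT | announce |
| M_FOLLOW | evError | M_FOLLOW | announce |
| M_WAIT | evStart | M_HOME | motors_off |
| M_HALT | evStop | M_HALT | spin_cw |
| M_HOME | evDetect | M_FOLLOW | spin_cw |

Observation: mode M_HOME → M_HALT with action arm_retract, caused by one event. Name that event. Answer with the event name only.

try evStop: (M_HOME, evStop) → (M_HALT, announce)
try evDetect: (M_HOME, evDetect) → (M_FOLLOW, spin_cw)
try evStart: (M_HOME, evStart) → (M_HALT, arm_retract)  ← matches
try evError: (M_HOME, evError) → (M_WAIT, announce)
try evContact: (M_HOME, evContact) → (M_HOME, arm_retract)

evStart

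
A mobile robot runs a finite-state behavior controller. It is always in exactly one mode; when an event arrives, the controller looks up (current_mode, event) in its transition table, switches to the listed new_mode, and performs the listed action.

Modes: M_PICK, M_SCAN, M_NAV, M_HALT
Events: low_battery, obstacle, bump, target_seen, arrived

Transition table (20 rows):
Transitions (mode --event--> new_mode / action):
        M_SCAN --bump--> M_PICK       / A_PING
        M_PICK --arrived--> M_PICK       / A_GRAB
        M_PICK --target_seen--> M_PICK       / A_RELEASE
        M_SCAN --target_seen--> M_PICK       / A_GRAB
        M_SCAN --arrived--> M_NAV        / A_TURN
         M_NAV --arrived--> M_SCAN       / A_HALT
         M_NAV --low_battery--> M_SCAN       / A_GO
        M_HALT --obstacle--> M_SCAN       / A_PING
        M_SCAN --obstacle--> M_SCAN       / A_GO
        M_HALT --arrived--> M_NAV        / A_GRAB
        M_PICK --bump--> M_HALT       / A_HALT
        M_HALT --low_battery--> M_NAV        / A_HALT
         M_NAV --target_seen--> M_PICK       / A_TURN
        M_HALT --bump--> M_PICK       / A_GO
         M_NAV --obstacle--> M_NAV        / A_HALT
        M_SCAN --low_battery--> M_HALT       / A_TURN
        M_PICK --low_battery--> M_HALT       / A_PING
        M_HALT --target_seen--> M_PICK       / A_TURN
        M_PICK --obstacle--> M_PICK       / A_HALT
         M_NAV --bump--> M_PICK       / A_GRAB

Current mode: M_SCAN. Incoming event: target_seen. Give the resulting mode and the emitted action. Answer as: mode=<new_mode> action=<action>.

current mode = M_SCAN; filter table to that mode:
  (M_SCAN, bump) → (M_PICK, A_PING)
  (M_SCAN, target_seen) → (M_PICK, A_GRAB)  ← event matches
  (M_SCAN, arrived) → (M_NAV, A_TURN)
  (M_SCAN, obstacle) → (M_SCAN, A_GO)
  (M_SCAN, low_battery) → (M_HALT, A_TURN)
event = target_seen selects (M_PICK, A_GRAB)

mode=M_PICK action=A_GRAB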